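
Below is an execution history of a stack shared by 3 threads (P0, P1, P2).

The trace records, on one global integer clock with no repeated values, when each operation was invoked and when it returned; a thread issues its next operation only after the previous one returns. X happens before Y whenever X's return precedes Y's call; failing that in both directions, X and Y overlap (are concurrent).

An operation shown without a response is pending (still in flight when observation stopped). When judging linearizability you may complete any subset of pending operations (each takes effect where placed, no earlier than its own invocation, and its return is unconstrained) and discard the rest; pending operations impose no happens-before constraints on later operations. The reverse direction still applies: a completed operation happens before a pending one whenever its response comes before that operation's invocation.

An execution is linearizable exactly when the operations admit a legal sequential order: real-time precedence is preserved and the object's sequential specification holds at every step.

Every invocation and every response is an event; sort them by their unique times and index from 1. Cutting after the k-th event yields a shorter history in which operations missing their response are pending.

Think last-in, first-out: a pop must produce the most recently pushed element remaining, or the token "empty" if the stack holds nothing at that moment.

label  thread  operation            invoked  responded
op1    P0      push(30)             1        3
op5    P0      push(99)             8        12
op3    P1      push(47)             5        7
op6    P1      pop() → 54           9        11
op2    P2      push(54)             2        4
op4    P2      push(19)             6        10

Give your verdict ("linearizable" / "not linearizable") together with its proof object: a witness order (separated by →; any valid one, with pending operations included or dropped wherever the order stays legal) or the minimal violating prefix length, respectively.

the violation lands at event 11, op6's response at time 11: events 1..10 linearize, events 1..11 do not
6 orders of the 5 completed stack ops respect real time; none is legal
including or dropping the 1 pending operation (op5) in any combination fails
for example op1, op2, op3, op4, op6 (pending dropped) fails at step 5: op6 pop() → 54 is not legal there
for example op1, op2, op3, op6, op4 (pending dropped) fails at step 4: op6 pop() → 54 is not legal there

not linearizable — minimal violating prefix: 11 events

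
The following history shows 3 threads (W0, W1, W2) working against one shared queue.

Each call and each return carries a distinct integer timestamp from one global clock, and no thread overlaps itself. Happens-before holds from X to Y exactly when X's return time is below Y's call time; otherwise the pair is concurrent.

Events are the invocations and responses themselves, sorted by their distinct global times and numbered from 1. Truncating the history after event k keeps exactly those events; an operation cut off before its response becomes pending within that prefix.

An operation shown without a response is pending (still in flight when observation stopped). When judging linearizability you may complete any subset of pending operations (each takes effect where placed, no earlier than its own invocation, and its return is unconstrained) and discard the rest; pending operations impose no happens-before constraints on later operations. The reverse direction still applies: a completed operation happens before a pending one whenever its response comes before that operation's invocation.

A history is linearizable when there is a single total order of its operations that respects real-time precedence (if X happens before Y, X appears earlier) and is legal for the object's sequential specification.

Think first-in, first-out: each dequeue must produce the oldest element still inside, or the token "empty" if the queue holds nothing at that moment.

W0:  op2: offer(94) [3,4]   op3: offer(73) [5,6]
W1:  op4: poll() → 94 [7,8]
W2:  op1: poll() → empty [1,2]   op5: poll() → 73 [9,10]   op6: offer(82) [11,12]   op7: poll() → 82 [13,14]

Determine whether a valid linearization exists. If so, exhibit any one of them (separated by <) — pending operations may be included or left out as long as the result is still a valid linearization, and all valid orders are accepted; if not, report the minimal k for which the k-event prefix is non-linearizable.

step 1: op1 poll() → empty — queue <>
step 2: op2 offer(94) — queue <94>
step 3: op3 offer(73) — queue <94,73>
step 4: op4 poll() → 94 — queue <73>
step 5: op5 poll() → 73 — queue <>
step 6: op6 offer(82) — queue <82>
step 7: op7 poll() → 82 — queue <>

linearizable — witness: op1 < op2 < op3 < op4 < op5 < op6 < op7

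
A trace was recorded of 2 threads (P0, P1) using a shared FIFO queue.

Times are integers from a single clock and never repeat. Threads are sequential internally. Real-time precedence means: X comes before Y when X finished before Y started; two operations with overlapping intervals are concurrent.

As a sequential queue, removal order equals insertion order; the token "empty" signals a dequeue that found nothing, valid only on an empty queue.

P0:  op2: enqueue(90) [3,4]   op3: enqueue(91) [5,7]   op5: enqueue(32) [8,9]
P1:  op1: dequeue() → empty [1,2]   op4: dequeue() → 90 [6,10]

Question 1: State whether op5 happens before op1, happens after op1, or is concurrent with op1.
op5 spans [8,9], op1 spans [1,2]
resp(op1)=2 < inv(op5)=8

after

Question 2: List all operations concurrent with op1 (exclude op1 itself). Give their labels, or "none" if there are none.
op1 spans [1,2]: anything still running between times 1 and 2 counts as concurrent
op2 [3,4]: after
op3 [5,7]: after
op4 [6,10]: after
op5 [8,9]: after

none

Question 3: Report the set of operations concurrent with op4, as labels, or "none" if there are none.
op4 spans [6,10]; an op avoiding the whole window 6..10 is ordered, any other is concurrent
op1 [1,2]: before
op2 [3,4]: before
op3 [5,7]: concurrent
op5 [8,9]: concurrent

op3, op5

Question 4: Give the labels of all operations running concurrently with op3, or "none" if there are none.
op3 runs from 5 to 7; window-overlapping ops are concurrent
op1 [1,2]: before
op2 [3,4]: before
op4 [6,10]: concurrent
op5 [8,9]: after

op4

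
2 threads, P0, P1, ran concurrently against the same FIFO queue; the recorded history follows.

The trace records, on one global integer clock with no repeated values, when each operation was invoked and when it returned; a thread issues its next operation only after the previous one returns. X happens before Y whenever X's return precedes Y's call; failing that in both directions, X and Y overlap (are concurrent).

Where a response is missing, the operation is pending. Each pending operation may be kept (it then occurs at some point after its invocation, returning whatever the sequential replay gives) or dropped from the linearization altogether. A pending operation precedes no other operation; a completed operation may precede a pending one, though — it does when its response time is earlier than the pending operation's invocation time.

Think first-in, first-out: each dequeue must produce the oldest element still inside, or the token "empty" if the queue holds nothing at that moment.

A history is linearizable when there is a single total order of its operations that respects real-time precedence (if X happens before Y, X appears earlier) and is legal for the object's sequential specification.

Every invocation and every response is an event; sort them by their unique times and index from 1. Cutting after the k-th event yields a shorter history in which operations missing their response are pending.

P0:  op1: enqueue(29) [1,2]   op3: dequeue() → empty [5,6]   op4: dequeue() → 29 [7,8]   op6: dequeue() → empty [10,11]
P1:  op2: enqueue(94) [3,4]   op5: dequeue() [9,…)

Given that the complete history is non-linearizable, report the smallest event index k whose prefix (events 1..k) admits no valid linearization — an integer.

events 1..5 are linearizable, e.g. via op1, op2:
step 1: op1 enqueue(29) — queue <29>
step 2: op2 enqueue(94) — queue <29,94>
once event 6 joins (op3's response, time 6), exhaustive search finds no witness
sample order op1, op2, op3 stalls at step 3 — op3 dequeue() → empty has no legal effect

6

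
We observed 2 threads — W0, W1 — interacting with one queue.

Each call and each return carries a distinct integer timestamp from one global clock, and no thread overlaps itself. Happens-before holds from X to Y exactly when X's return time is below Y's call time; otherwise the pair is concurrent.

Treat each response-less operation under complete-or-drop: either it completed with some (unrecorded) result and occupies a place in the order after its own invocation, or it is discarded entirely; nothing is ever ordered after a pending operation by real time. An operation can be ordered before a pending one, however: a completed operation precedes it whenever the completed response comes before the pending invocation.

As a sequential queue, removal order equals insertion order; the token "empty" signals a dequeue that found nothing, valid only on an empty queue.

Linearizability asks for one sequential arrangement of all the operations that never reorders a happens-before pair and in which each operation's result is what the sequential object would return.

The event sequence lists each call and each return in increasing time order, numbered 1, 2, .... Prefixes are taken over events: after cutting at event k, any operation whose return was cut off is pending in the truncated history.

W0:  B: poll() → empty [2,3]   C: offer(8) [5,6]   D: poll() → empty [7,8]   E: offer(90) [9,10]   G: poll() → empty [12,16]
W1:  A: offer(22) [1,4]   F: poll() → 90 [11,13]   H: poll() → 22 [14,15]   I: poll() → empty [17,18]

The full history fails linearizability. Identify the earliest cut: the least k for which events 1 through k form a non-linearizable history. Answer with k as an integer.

8

one valid order for events 1..7 is B, A, C:
1. B poll() → empty, leaving queue <>
2. A offer(22), leaving queue <22>
3. C offer(8), leaving queue <22,8>
event 8 — D's response, time 8 — after it, nothing linearizes
sample order A, B, C, D stalls at step 2 — B poll() → empty has no legal effect
sample order B, A, C, D stalls at step 4 — D poll() → empty has no legal effect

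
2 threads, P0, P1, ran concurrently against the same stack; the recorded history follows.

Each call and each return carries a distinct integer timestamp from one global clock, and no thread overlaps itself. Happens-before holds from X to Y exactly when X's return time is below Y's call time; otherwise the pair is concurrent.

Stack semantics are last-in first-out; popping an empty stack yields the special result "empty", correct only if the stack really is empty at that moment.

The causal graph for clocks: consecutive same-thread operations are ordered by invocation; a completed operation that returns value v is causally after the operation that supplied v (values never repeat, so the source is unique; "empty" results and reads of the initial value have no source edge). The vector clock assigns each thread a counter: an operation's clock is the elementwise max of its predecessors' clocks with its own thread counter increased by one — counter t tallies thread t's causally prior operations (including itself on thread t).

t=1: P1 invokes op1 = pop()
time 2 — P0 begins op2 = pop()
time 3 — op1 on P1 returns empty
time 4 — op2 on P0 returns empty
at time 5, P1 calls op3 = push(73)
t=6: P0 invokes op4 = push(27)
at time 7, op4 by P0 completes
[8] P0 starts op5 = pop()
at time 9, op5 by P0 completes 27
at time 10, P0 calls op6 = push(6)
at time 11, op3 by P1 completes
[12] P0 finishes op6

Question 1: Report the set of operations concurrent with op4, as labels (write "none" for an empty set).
Answer: op3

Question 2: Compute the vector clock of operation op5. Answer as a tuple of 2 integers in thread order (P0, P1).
Answer: (3, 0)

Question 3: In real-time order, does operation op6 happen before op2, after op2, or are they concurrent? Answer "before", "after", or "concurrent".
Answer: after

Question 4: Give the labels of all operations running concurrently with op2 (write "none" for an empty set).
Answer: op1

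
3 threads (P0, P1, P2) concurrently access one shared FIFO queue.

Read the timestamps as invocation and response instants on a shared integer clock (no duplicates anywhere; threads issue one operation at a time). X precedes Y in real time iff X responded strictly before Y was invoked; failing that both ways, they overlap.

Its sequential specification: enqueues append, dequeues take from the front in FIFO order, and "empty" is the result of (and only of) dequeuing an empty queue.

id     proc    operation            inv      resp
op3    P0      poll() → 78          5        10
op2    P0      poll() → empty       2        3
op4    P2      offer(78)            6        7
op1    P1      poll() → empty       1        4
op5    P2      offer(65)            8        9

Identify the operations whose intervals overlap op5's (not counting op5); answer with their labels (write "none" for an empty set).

op3

op5 spans [8,9]: anything still running between times 8 and 9 counts as concurrent
op1 [1,4]: before
op2 [2,3]: before
op3 [5,10]: concurrent
op4 [6,7]: before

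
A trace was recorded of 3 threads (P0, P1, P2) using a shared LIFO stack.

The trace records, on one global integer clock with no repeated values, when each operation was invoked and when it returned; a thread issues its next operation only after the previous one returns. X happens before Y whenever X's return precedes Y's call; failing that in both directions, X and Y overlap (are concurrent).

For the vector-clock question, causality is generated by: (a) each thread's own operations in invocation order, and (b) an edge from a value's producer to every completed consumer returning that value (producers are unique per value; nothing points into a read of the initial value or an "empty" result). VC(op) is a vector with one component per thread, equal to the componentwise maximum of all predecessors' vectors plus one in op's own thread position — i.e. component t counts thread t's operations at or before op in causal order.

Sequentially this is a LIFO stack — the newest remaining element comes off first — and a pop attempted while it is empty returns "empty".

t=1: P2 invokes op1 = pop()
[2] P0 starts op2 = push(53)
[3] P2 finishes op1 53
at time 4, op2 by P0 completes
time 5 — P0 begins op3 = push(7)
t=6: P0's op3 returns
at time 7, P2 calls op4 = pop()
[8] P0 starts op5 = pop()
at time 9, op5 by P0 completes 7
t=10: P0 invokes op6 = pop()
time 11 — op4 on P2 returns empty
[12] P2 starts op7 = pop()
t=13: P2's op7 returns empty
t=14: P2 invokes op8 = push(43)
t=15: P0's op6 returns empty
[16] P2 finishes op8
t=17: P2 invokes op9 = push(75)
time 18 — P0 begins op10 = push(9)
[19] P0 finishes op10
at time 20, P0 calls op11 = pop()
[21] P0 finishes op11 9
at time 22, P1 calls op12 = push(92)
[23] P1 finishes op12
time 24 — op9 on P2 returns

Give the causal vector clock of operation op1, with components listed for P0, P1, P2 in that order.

(1, 0, 1)

op12, invoked 22, has no incoming edges; only P1's bump applies → (0, 1, 0)
op2, invoked 2, has no incoming edges; only P0's bump applies → (1, 0, 0)
op1, invoked 1, takes VC(op2)=(1, 0, 0) under max, adds 1 for P2 → (1, 0, 1)
op3, invoked 5, takes VC(op2)=(1, 0, 0) under max, adds 1 for P0 → (2, 0, 0)
op4, invoked 7, takes VC(op1)=(1, 0, 1) under max, adds 1 for P2 → (1, 0, 2)
op5, invoked 8, takes VC(op3)=(2, 0, 0) under max, adds 1 for P0 → (3, 0, 0)
op7, invoked 12, takes VC(op4)=(1, 0, 2) under max, adds 1 for P2 → (1, 0, 3)
op6, invoked 10, takes VC(op5)=(3, 0, 0) under max, adds 1 for P0 → (4, 0, 0)
op8, invoked 14, takes VC(op7)=(1, 0, 3) under max, adds 1 for P2 → (1, 0, 4)
op10, invoked 18, takes VC(op6)=(4, 0, 0) under max, adds 1 for P0 → (5, 0, 0)
op9, invoked 17, takes VC(op8)=(1, 0, 4) under max, adds 1 for P2 → (1, 0, 5)
op11, invoked 20, takes VC(op10)=(5, 0, 0) under max, adds 1 for P0 → (6, 0, 0)
target: VC(op1) = (1, 0, 1)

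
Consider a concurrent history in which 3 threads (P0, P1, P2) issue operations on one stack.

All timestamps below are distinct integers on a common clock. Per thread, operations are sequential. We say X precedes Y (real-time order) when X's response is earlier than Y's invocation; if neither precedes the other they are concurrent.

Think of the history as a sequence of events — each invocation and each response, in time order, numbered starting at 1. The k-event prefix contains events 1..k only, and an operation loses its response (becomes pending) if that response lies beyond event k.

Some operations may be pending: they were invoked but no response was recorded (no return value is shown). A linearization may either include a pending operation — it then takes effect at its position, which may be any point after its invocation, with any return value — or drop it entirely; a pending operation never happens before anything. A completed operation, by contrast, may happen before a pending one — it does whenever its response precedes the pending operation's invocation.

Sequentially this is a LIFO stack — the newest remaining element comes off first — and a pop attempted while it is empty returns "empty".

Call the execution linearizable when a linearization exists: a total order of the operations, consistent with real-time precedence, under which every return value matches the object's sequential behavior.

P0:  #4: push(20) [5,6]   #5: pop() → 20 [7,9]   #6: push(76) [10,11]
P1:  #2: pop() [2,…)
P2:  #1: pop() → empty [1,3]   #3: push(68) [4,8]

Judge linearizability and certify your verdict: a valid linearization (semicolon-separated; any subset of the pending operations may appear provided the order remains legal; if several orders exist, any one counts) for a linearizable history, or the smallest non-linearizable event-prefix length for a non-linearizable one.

linearizable — witness: #1; #2; #3; #4; #5; #6

after step 1 (#1 pop() → empty): stack <>
after step 2 (#2 pop() (pending, included)): stack <>
after step 3 (#3 push(68)): stack <68>
after step 4 (#4 push(20)): stack <68,20>
after step 5 (#5 pop() → 20): stack <68>
after step 6 (#6 push(76)): stack <68,76>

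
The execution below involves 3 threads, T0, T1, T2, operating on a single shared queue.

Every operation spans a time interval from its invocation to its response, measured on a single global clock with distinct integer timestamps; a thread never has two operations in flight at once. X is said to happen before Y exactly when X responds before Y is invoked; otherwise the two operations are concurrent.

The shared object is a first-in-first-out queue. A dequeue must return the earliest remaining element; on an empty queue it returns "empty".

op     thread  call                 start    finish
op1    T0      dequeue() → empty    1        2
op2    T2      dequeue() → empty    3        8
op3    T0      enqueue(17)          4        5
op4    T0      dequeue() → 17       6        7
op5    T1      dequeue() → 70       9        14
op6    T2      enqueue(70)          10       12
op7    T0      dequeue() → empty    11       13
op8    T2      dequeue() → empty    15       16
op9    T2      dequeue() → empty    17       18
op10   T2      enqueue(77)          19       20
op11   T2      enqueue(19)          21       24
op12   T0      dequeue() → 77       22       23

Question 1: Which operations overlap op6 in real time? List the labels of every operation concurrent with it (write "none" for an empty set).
concurrent with op6 ([10,12]): every op whose interval crosses 10..12
op1 [1,2]: before
op2 [3,8]: before
op3 [4,5]: before
op4 [6,7]: before
op5 [9,14]: concurrent
op7 [11,13]: concurrent
op8 [15,16]: after
op9 [17,18]: after
op10 [19,20]: after
op11 [21,24]: after
op12 [22,23]: after

op5, op7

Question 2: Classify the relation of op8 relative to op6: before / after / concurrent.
op8 spans [15,16], op6 spans [10,12]
resp(op6)=12 < inv(op8)=15

after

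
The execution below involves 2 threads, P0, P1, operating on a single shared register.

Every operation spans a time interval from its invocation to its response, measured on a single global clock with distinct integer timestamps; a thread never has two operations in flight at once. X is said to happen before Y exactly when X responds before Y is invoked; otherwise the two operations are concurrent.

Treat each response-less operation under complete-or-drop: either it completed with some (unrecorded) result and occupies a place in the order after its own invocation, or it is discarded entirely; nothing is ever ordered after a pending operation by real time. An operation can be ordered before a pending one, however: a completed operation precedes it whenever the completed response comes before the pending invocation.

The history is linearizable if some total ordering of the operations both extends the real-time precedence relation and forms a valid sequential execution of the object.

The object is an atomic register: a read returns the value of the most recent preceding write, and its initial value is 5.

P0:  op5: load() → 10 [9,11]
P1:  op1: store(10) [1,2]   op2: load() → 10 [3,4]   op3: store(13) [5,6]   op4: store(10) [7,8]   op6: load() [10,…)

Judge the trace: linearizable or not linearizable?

witness order: op1, op2, op3, op4, op5
1. op1 store(10), leaving value 10
2. op2 load() → 10, leaving value 10
3. op3 store(13), leaving value 13
4. op4 store(10), leaving value 10
5. op5 load() → 10, leaving value 10

linearizable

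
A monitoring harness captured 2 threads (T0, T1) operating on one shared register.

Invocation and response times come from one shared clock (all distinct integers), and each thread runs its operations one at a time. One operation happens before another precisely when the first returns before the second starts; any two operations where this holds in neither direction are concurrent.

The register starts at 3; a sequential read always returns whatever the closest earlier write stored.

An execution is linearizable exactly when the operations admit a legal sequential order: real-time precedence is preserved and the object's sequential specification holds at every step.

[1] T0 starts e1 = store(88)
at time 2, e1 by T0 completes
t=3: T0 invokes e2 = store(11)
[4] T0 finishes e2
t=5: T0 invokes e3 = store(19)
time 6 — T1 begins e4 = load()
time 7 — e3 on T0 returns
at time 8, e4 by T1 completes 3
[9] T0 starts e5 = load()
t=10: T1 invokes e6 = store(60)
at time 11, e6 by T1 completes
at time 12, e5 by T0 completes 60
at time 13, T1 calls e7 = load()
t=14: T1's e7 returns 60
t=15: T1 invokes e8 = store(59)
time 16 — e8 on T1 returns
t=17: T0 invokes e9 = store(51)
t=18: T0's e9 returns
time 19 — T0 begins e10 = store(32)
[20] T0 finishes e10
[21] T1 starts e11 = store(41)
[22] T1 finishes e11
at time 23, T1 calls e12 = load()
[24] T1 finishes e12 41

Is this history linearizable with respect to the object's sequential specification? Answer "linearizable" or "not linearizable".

not linearizable

the violation lands at event 8, e4's response at time 8: events 1..7 linearize, events 1..8 do not
checked exhaustively: 2 real-time-consistent orders of 4 completed operations, zero legal register replays
take e1, e2, e3, e4: step 4 already fails, because e4 load() → 3 cannot occur there
take e1, e2, e4, e3: step 3 already fails, because e4 load() → 3 cannot occur there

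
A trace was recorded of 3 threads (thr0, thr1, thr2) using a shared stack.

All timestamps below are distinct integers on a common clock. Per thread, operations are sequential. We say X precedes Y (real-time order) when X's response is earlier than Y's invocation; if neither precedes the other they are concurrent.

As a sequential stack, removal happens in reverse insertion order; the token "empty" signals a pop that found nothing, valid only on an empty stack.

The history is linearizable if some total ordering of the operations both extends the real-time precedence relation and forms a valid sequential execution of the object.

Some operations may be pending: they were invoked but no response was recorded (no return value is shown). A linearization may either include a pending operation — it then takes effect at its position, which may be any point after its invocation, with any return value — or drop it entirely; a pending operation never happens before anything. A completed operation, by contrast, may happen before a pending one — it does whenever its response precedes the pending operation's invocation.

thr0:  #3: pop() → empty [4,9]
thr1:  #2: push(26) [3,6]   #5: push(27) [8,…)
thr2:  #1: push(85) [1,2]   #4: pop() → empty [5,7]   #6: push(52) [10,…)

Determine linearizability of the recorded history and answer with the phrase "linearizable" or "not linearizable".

not linearizable

prefix check: 1..8 passes, 1..9 fails once #3's time-9 response joins
every one of the 6 real-time-consistent orders over 4 completed stack ops fails the sequential spec
include/drop combinations of the 1 pending operation (#5) were all tried; none helps
for example #1, #2, #3, #4 (pending dropped) fails at step 3: #3 pop() → empty is not legal there
for example #1, #2, #4, #3 (pending dropped) fails at step 3: #4 pop() → empty is not legal there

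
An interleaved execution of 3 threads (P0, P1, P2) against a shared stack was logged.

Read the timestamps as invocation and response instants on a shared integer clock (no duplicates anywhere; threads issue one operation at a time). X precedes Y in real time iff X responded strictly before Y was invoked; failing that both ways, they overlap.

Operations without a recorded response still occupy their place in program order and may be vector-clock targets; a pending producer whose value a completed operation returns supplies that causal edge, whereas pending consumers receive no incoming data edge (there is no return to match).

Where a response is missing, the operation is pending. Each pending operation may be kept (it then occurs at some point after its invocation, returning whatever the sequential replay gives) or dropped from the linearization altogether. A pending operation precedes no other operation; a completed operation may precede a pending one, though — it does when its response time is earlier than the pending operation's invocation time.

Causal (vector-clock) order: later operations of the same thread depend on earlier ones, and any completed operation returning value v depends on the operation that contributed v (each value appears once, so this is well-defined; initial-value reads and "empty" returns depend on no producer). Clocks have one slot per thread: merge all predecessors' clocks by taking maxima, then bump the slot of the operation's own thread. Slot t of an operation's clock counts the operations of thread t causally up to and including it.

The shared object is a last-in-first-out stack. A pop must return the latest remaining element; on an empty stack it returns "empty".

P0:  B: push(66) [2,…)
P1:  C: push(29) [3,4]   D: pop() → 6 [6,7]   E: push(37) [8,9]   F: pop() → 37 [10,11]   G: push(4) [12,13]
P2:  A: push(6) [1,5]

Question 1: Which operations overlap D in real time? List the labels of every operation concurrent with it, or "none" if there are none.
Answer: B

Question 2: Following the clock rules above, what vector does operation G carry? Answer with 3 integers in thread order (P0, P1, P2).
Answer: (0, 5, 1)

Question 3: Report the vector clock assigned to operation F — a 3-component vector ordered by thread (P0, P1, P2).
Answer: (0, 4, 1)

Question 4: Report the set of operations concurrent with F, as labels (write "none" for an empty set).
Answer: B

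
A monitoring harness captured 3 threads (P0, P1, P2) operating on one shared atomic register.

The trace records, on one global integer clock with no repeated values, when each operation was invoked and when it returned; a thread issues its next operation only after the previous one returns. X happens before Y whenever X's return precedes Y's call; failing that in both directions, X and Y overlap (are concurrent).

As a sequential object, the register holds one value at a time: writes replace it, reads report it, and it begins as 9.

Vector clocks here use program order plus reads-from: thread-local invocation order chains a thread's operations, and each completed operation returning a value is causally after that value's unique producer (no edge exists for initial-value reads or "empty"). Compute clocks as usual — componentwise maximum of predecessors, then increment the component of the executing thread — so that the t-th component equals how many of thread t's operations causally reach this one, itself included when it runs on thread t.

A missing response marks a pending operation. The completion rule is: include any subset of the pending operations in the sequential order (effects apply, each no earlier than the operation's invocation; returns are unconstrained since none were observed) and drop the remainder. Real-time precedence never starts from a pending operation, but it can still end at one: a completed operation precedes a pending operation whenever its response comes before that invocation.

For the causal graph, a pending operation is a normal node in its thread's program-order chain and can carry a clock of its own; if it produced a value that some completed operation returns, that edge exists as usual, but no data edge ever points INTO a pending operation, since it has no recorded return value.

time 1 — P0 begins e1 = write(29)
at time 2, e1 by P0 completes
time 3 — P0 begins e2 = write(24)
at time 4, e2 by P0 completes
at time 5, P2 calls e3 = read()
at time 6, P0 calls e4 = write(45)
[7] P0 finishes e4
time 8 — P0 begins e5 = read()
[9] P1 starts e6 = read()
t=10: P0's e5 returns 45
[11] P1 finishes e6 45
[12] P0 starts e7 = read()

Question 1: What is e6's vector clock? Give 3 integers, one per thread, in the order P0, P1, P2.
Answer: (3, 1, 0)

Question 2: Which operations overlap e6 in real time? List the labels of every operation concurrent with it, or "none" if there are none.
Answer: e3, e5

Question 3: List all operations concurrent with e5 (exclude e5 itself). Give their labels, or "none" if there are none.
Answer: e3, e6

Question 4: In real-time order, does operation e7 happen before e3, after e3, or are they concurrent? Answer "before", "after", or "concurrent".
Answer: concurrent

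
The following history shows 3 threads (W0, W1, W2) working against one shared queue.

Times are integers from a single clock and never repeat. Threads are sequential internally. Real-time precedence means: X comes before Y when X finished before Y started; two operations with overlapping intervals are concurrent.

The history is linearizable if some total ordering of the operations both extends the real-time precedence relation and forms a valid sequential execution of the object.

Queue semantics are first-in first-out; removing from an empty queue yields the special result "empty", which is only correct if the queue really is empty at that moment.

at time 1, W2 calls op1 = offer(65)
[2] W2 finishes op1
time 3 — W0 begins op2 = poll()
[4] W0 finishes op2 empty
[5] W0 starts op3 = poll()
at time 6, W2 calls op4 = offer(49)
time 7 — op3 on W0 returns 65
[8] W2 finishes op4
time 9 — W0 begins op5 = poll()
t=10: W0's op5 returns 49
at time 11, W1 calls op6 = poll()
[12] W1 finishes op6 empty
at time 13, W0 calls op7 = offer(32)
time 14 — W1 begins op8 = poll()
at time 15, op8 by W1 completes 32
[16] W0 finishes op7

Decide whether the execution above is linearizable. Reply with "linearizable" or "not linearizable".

not linearizable

already the first 4 events (up to op2's response at time 4) admit no linearization; the first 3 still do
exhaustive check: the 2 completed queue ops admit one real-time order; illegal
one such order, op1, op2, breaks at step 2 where op2 poll() → empty is illegal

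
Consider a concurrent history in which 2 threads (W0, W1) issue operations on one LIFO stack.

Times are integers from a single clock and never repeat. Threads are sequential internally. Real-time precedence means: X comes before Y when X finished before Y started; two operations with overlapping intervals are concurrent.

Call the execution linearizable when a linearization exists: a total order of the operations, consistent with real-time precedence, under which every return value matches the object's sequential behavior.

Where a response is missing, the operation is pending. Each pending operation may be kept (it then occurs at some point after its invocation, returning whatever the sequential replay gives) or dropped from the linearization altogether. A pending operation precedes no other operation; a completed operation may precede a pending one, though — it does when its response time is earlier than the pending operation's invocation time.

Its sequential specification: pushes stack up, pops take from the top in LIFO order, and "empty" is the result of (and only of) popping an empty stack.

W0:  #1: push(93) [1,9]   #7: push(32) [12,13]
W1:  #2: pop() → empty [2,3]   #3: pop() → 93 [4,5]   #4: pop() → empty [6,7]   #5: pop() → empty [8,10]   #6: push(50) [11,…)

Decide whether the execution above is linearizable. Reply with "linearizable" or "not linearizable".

linearizable

one valid linearization: #2, #1, #3, #4, #5, #6, #7
1. #2 pop() → empty, leaving stack <>
2. #1 push(93), leaving stack <93>
3. #3 pop() → 93, leaving stack <>
4. #4 pop() → empty, leaving stack <>
5. #5 pop() → empty, leaving stack <>
6. #6 push(50) (pending, included), leaving stack <50>
7. #7 push(32), leaving stack <50,32>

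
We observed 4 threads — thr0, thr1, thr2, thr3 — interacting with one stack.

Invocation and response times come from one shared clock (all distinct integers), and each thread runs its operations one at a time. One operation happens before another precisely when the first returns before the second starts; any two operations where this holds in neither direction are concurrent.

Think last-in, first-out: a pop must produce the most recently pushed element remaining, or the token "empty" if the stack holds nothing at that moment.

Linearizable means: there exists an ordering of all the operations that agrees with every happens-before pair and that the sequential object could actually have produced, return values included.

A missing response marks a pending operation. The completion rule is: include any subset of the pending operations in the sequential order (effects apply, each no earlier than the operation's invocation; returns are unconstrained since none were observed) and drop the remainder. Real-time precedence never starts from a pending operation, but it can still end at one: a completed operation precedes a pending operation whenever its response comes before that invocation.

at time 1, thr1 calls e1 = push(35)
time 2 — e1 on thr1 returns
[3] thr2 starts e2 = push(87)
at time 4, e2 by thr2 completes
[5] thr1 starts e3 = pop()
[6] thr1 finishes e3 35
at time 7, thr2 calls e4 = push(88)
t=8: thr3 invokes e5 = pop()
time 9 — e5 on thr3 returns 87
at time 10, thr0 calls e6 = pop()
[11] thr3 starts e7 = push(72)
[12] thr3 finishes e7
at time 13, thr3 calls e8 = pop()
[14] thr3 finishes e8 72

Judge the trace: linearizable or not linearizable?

not linearizable

the violation lands at event 6, e3's response at time 6: events 1..5 linearize, events 1..6 do not
exactly one order of the 3 completed ops respects real time; the stack replay fails
sample order e1, e2, e3 stalls at step 3 — e3 pop() → 35 has no legal effect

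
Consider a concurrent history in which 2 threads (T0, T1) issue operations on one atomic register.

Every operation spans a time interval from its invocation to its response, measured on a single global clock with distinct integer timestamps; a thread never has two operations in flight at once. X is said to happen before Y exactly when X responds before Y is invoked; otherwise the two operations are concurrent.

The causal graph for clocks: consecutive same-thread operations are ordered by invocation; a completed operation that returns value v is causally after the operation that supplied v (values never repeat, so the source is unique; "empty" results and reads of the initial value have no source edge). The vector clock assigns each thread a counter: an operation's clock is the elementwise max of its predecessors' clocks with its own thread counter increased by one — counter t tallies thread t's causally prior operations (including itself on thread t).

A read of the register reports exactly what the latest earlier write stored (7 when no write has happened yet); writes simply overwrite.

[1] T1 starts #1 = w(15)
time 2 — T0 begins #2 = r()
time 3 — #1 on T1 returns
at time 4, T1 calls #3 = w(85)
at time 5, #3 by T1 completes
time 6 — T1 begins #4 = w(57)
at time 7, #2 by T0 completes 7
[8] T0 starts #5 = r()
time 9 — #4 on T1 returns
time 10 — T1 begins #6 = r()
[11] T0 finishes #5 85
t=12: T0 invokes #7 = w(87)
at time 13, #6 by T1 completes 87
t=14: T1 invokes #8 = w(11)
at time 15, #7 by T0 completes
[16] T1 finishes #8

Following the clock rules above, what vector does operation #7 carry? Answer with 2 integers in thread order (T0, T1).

#1 (invocation 1): nothing precedes it; T1's component alone gives (0, 1)
#2 (invocation 2): nothing precedes it; T0's component alone gives (1, 0)
#3, invoked 4, takes VC(#1)=(0, 1) under max, adds 1 for T1 → (0, 2)
#4, invoked 6, takes VC(#3)=(0, 2) under max, adds 1 for T1 → (0, 3)
#5, invoked 8, takes VC(#2)=(1, 0), VC(#3)=(0, 2) under max, adds 1 for T0 → (2, 2)
#7, invoked 12, takes VC(#5)=(2, 2) under max, adds 1 for T0 → (3, 2)
#6, invoked 10, takes VC(#4)=(0, 3), VC(#7)=(3, 2) under max, adds 1 for T1 → (3, 4)
#8, invoked 14, takes VC(#6)=(3, 4) under max, adds 1 for T1 → (3, 5)
target: VC(#7) = (3, 2)

(3, 2)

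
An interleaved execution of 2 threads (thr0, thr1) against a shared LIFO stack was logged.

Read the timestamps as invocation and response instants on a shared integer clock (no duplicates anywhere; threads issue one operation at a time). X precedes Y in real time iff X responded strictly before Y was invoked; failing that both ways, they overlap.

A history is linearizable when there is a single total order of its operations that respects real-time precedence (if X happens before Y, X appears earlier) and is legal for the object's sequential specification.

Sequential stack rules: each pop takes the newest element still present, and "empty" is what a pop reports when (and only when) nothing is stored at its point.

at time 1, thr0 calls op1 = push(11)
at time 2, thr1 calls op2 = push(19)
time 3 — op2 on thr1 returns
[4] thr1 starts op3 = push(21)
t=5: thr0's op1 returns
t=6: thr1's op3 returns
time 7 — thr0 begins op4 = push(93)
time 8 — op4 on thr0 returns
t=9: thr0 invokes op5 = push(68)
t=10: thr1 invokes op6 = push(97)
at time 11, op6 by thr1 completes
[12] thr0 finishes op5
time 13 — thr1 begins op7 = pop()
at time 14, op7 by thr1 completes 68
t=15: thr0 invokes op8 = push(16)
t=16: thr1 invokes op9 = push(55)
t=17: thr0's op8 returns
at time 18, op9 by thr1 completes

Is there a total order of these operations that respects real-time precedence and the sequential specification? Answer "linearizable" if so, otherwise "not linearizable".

linearizable

a witness: op1, op2, op3, op4, op6, op5, op7, op8, op9
after step 1 (op1 push(11)): stack <11>
after step 2 (op2 push(19)): stack <11,19>
after step 3 (op3 push(21)): stack <11,19,21>
after step 4 (op4 push(93)): stack <11,19,21,93>
after step 5 (op6 push(97)): stack <11,19,21,93,97>
after step 6 (op5 push(68)): stack <11,19,21,93,97,68>
after step 7 (op7 pop() → 68): stack <11,19,21,93,97>
after step 8 (op8 push(16)): stack <11,19,21,93,97,16>
after step 9 (op9 push(55)): stack <11,19,21,93,97,16,55>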